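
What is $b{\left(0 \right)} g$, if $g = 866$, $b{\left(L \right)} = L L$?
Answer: $0$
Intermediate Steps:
$b{\left(L \right)} = L^{2}$
$b{\left(0 \right)} g = 0^{2} \cdot 866 = 0 \cdot 866 = 0$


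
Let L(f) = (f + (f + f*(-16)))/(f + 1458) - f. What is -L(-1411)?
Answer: -86071/47 ≈ -1831.3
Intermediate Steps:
L(f) = -f - 14*f/(1458 + f) (L(f) = (f + (f - 16*f))/(1458 + f) - f = (f - 15*f)/(1458 + f) - f = (-14*f)/(1458 + f) - f = -14*f/(1458 + f) - f = -f - 14*f/(1458 + f))
-L(-1411) = -(-1)*(-1411)*(1472 - 1411)/(1458 - 1411) = -(-1)*(-1411)*61/47 = -1*86071/47 = -86071/47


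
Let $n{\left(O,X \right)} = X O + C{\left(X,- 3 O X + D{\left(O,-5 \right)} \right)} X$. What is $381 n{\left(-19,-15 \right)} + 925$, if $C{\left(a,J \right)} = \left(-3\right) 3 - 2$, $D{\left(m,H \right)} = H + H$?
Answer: $172375$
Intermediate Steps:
$D{\left(m,H \right)} = 2 H$
$C{\left(a,J \right)} = -11$ ($C{\left(a,J \right)} = -9 - 2 = -11$)
$n{\left(O,X \right)} = - 11 X + O X$ ($n{\left(O,X \right)} = X O - 11 X = O X - 11 X = - 11 X + O X$)
$381 n{\left(-19,-15 \right)} + 925 = 381 \left(- 15 \left(-11 - 19\right)\right) + 925 = 381 \left(\left(-15\right) \left(-30\right)\right) + 925 = 381 \cdot 450 + 925 = 171450 + 925 = 172375$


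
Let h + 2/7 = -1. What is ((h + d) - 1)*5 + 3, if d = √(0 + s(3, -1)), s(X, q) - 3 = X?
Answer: -59/7 + 5*√6 ≈ 3.8189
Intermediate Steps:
h = -9/7 (h = -2/7 - 1 = -9/7 ≈ -1.2857)
s(X, q) = 3 + X
d = √6 (d = √(0 + (3 + 3)) = √(0 + 6) = √6 ≈ 2.4495)
((h + d) - 1)*5 + 3 = ((-9/7 + √6) - 1)*5 + 3 = (-16/7 + √6)*5 + 3 = (-80/7 + 5*√6) + 3 = -59/7 + 5*√6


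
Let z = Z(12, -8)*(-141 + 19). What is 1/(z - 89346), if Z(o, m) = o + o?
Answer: -1/92274 ≈ -1.0837e-5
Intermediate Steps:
Z(o, m) = 2*o
z = -2928 (z = (2*12)*(-141 + 19) = 24*(-122) = -2928)
1/(z - 89346) = 1/(-2928 - 89346) = 1/(-92274) = -1/92274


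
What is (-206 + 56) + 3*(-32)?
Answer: -246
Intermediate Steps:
(-206 + 56) + 3*(-32) = -150 - 96 = -246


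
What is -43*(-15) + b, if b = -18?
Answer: 627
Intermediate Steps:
-43*(-15) + b = -43*(-15) - 18 = 645 - 18 = 627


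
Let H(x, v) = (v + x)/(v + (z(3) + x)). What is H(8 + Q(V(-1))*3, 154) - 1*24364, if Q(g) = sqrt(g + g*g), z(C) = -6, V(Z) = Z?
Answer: -633437/26 ≈ -24363.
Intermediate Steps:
Q(g) = sqrt(g + g**2)
H(x, v) = (v + x)/(-6 + v + x) (H(x, v) = (v + x)/(v + (-6 + x)) = (v + x)/(-6 + v + x))
H(8 + Q(V(-1))*3, 154) - 1*24364 = (154 + (8 + sqrt(-(1 - 1))*3))/(-6 + 154 + (8 + sqrt(-(1 - 1))*3)) - 1*24364 = (154 + (8 + sqrt(-1*0)*3))/(-6 + 154 + (8 + sqrt(-1*0)*3)) - 24364 = (154 + (8 + sqrt(0)*3))/(-6 + 154 + (8 + sqrt(0)*3)) - 24364 = (154 + (8 + 0*3))/(-6 + 154 + (8 + 0*3)) - 24364 = (154 + (8 + 0))/(-6 + 154 + (8 + 0)) - 24364 = (154 + 8)/(-6 + 154 + 8) - 24364 = 162/156 - 24364 = (1/156)*162 - 24364 = 27/26 - 24364 = -633437/26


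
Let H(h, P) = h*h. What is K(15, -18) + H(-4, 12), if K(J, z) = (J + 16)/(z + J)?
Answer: 17/3 ≈ 5.6667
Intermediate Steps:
H(h, P) = h²
K(J, z) = (16 + J)/(J + z)
K(15, -18) + H(-4, 12) = (16 + 15)/(15 - 18) + (-4)² = 31/(-3) + 16 = -⅓*31 + 16 = -31/3 + 16 = 17/3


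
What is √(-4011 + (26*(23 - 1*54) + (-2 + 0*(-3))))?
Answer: I*√4819 ≈ 69.419*I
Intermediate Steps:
√(-4011 + (26*(23 - 1*54) + (-2 + 0*(-3)))) = √(-4011 + (26*(23 - 54) + (-2 + 0))) = √(-4011 + (26*(-31) - 2)) = √(-4011 + (-806 - 2)) = √(-4011 - 808) = √(-4819) = I*√4819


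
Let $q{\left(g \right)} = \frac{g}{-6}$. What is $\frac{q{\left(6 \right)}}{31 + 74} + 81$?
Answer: $\frac{8504}{105} \approx 80.99$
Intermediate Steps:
$q{\left(g \right)} = - \frac{g}{6}$ ($q{\left(g \right)} = g \left(- \frac{1}{6}\right) = - \frac{g}{6}$)
$\frac{q{\left(6 \right)}}{31 + 74} + 81 = \frac{\left(- \frac{1}{6}\right) 6}{31 + 74} + 81 = \frac{1}{105} \left(-1\right) + 81 = - \frac{1}{105} + 81 = \frac{8504}{105}$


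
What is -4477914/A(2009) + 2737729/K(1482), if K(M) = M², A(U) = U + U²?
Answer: 218447209/1587711060 ≈ 0.13759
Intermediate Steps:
-4477914/A(2009) + 2737729/K(1482) = -4477914*1/(2009*(1 + 2009)) + 2737729/(1482²) = -4477914/(2009*2010) + 2737729/2196324 = -4477914/4038090 + 2737729*(1/2196324) = -4477914*1/4038090 + 144091/115596 = -15231/13735 + 144091/115596 = 218447209/1587711060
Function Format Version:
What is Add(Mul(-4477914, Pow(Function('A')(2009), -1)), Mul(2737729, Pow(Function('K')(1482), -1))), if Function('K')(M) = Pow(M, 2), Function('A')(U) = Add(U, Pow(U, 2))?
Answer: Rational(218447209, 1587711060) ≈ 0.13759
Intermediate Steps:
Add(Mul(-4477914, Pow(Function('A')(2009), -1)), Mul(2737729, Pow(Function('K')(1482), -1))) = Add(Mul(-4477914, Pow(Mul(2009, Add(1, 2009)), -1)), Mul(2737729, Pow(Pow(1482, 2), -1))) = Add(Mul(-4477914, Pow(Mul(2009, 2010), -1)), Mul(2737729, Pow(2196324, -1))) = Add(Mul(-4477914, Pow(4038090, -1)), Mul(2737729, Rational(1, 2196324))) = Add(Mul(-4477914, Rational(1, 4038090)), Rational(144091, 115596)) = Add(Rational(-15231, 13735), Rational(144091, 115596)) = Rational(218447209, 1587711060)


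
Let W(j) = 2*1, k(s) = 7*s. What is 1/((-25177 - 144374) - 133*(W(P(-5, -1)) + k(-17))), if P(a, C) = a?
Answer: -1/153990 ≈ -6.4939e-6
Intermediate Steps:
W(j) = 2
1/((-25177 - 144374) - 133*(W(P(-5, -1)) + k(-17))) = 1/((-25177 - 144374) - 133*(2 + 7*(-17))) = 1/(-169551 - 133*(2 - 119)) = 1/(-169551 - 133*(-117)) = 1/(-169551 + 15561) = 1/(-153990) = -1/153990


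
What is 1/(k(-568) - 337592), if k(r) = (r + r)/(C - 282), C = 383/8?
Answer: -1873/632300728 ≈ -2.9622e-6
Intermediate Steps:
C = 383/8 (C = 383*(1/8) = 383/8 ≈ 47.875)
k(r) = -16*r/1873 (k(r) = (r + r)/(383/8 - 282) = (2*r)/(-1873/8) = (2*r)*(-8/1873) = -16*r/1873)
1/(k(-568) - 337592) = 1/(-16/1873*(-568) - 337592) = 1/(9088/1873 - 337592) = 1/(-632300728/1873) = -1873/632300728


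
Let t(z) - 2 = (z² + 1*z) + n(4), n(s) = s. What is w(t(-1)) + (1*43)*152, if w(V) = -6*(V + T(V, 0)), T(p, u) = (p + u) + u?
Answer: 6464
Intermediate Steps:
T(p, u) = p + 2*u
t(z) = 6 + z + z² (t(z) = 2 + ((z² + 1*z) + 4) = 2 + ((z² + z) + 4) = 2 + ((z + z²) + 4) = 2 + (4 + z + z²) = 6 + z + z²)
w(V) = -12*V (w(V) = -6*(V + (V + 2*0)) = -6*(V + (V + 0)) = -6*(V + V) = -12*V)
w(t(-1)) + (1*43)*152 = -12*(6 - 1 + (-1)²) + (1*43)*152 = -12*(6 - 1 + 1) + 43*152 = -12*6 + 6536 = -72 + 6536 = 6464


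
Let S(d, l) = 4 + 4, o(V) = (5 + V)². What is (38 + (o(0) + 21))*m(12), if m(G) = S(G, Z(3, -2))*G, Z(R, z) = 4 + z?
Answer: 8064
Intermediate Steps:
S(d, l) = 8
m(G) = 8*G
(38 + (o(0) + 21))*m(12) = (38 + ((5 + 0)² + 21))*(8*12) = (38 + (5² + 21))*96 = (38 + (25 + 21))*96 = (38 + 46)*96 = 84*96 = 8064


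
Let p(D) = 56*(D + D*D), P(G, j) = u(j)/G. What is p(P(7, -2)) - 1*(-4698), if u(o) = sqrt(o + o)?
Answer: 32854/7 + 16*I ≈ 4693.4 + 16.0*I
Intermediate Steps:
u(o) = sqrt(2)*sqrt(o) (u(o) = sqrt(2*o) = sqrt(2)*sqrt(o))
P(G, j) = sqrt(2)*sqrt(j)/G (P(G, j) = (sqrt(2)*sqrt(j))/G = sqrt(2)*sqrt(j)/G)
p(D) = 56*D + 56*D**2 (p(D) = 56*(D + D**2) = 56*D + 56*D**2)
p(P(7, -2)) - 1*(-4698) = 56*(sqrt(2)*sqrt(-2)/7)*(1 + sqrt(2)*sqrt(-2)/7) - 1*(-4698) = 56*(sqrt(2)*(1/7)*(I*sqrt(2)))*(1 + sqrt(2)*(1/7)*(I*sqrt(2))) + 4698 = 56*(2*I/7)*(1 + 2*I/7) + 4698 = 16*I*(1 + 2*I/7) + 4698 = 4698 + 16*I*(1 + 2*I/7)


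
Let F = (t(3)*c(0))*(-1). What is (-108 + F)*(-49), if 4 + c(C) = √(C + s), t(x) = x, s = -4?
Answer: 4704 + 294*I ≈ 4704.0 + 294.0*I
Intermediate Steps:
c(C) = -4 + √(-4 + C) (c(C) = -4 + √(C - 4) = -4 + √(-4 + C))
F = 12 - 6*I (F = (3*(-4 + √(-4 + 0)))*(-1) = (3*(-4 + √(-4)))*(-1) = (3*(-4 + 2*I))*(-1) = (-12 + 6*I)*(-1) = 12 - 6*I ≈ 12.0 - 6.0*I)
(-108 + F)*(-49) = (-108 + (12 - 6*I))*(-49) = (-96 - 6*I)*(-49) = 4704 + 294*I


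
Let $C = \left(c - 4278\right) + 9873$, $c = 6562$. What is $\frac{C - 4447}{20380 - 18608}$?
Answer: $\frac{3855}{886} \approx 4.351$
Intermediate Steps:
$C = 12157$ ($C = \left(6562 - 4278\right) + 9873 = 2284 + 9873 = 12157$)
$\frac{C - 4447}{20380 - 18608} = \frac{12157 - 4447}{20380 - 18608} = \frac{7710}{20380 - 18608} = \frac{7710}{1772} = 7710 \cdot \frac{1}{1772} = \frac{3855}{886}$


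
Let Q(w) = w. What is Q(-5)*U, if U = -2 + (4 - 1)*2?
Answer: -20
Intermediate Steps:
U = 4 (U = -2 + 3*2 = -2 + 6 = 4)
Q(-5)*U = -5*4 = -20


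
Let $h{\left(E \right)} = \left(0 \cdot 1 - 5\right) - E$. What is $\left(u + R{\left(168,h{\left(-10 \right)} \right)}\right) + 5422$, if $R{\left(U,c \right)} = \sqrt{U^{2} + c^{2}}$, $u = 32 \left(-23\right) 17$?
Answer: $-7090 + \sqrt{28249} \approx -6921.9$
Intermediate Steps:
$h{\left(E \right)} = -5 - E$ ($h{\left(E \right)} = \left(0 - 5\right) - E = -5 - E$)
$u = -12512$ ($u = \left(-736\right) 17 = -12512$)
$\left(u + R{\left(168,h{\left(-10 \right)} \right)}\right) + 5422 = \left(-12512 + \sqrt{168^{2} + \left(-5 - -10\right)^{2}}\right) + 5422 = \left(-12512 + \sqrt{28224 + \left(-5 + 10\right)^{2}}\right) + 5422 = \left(-12512 + \sqrt{28224 + 5^{2}}\right) + 5422 = \left(-12512 + \sqrt{28224 + 25}\right) + 5422 = \left(-12512 + \sqrt{28249}\right) + 5422 = -7090 + \sqrt{28249}$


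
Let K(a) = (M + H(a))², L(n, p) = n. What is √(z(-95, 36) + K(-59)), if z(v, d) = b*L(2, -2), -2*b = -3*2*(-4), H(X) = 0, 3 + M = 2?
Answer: I*√23 ≈ 4.7958*I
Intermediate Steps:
M = -1 (M = -3 + 2 = -1)
b = -12 (b = -(-3*2)*(-4)/2 = -(-3)*(-4) = -½*24 = -12)
K(a) = 1 (K(a) = (-1 + 0)² = (-1)² = 1)
z(v, d) = -24 (z(v, d) = -12*2 = -24)
√(z(-95, 36) + K(-59)) = √(-24 + 1) = √(-23) = I*√23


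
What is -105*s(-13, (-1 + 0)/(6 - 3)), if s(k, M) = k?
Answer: 1365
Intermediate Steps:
-105*s(-13, (-1 + 0)/(6 - 3)) = -105*(-13) = 1365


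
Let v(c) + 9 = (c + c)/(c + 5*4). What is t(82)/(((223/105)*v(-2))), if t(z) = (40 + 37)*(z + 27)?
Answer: -7931385/18509 ≈ -428.52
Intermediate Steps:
v(c) = -9 + 2*c/(20 + c) (v(c) = -9 + (c + c)/(c + 5*4) = -9 + (2*c)/(c + 20) = -9 + (2*c)/(20 + c) = -9 + 2*c/(20 + c))
t(z) = 2079 + 77*z (t(z) = 77*(27 + z) = 2079 + 77*z)
t(82)/(((223/105)*v(-2))) = (2079 + 77*82)/(((223/105)*((-180 - 7*(-2))/(20 - 2)))) = (2079 + 6314)/(((223*(1/105))*((-180 + 14)/18))) = 8393/((223*((1/18)*(-166))/105)) = 8393/(((223/105)*(-83/9))) = 8393/(-18509/945) = 8393*(-945/18509) = -7931385/18509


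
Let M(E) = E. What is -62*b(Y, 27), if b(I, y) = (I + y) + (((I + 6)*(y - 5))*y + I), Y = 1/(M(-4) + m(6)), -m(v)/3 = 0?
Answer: -213404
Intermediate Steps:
m(v) = 0 (m(v) = -3*0 = 0)
Y = -1/4 (Y = 1/(-4 + 0) = 1/(-4) = -1/4 ≈ -0.25000)
b(I, y) = y + 2*I + y*(-5 + y)*(6 + I) (b(I, y) = (I + y) + (((6 + I)*(-5 + y))*y + I) = (I + y) + (((-5 + y)*(6 + I))*y + I) = (I + y) + (y*(-5 + y)*(6 + I) + I) = (I + y) + (I + y*(-5 + y)*(6 + I)) = y + 2*I + y*(-5 + y)*(6 + I))
-62*b(Y, 27) = -62*(-29*27 + 2*(-1/4) + 6*27**2 - 1/4*27**2 - 5*(-1/4)*27) = -62*(-783 - 1/2 + 6*729 - 1/4*729 + 135/4) = -62*(-783 - 1/2 + 4374 - 729/4 + 135/4) = -62*3442 = -213404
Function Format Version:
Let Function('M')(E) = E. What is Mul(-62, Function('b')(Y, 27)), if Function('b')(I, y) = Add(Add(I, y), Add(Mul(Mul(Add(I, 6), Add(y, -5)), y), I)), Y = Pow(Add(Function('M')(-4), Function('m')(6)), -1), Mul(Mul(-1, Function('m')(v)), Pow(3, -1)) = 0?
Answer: -213404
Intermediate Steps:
Function('m')(v) = 0 (Function('m')(v) = Mul(-3, 0) = 0)
Y = Rational(-1, 4) (Y = Pow(Add(-4, 0), -1) = Pow(-4, -1) = Rational(-1, 4) ≈ -0.25000)
Function('b')(I, y) = Add(y, Mul(2, I), Mul(y, Add(-5, y), Add(6, I))) (Function('b')(I, y) = Add(Add(I, y), Add(Mul(Mul(Add(6, I), Add(-5, y)), y), I)) = Add(Add(I, y), Add(Mul(Mul(Add(-5, y), Add(6, I)), y), I)) = Add(Add(I, y), Add(Mul(y, Add(-5, y), Add(6, I)), I)) = Add(Add(I, y), Add(I, Mul(y, Add(-5, y), Add(6, I)))) = Add(y, Mul(2, I), Mul(y, Add(-5, y), Add(6, I))))
Mul(-62, Function('b')(Y, 27)) = Mul(-62, Add(Mul(-29, 27), Mul(2, Rational(-1, 4)), Mul(6, Pow(27, 2)), Mul(Rational(-1, 4), Pow(27, 2)), Mul(-5, Rational(-1, 4), 27))) = Mul(-62, Add(-783, Rational(-1, 2), Mul(6, 729), Mul(Rational(-1, 4), 729), Rational(135, 4))) = Mul(-62, Add(-783, Rational(-1, 2), 4374, Rational(-729, 4), Rational(135, 4))) = Mul(-62, 3442) = -213404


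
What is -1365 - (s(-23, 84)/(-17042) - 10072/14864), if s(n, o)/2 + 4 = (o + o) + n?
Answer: -21599714653/15832018 ≈ -1364.3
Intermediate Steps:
s(n, o) = -8 + 2*n + 4*o (s(n, o) = -8 + 2*((o + o) + n) = -8 + 2*(2*o + n) = -8 + 2*(n + 2*o) = -8 + (2*n + 4*o) = -8 + 2*n + 4*o)
-1365 - (s(-23, 84)/(-17042) - 10072/14864) = -1365 - ((-8 + 2*(-23) + 4*84)/(-17042) - 10072/14864) = -1365 - ((-8 - 46 + 336)*(-1/17042) - 10072*1/14864) = -1365 - (282*(-1/17042) - 1259/1858) = -1365 - (-141/8521 - 1259/1858) = -1365 - 1*(-10989917/15832018) = -1365 + 10989917/15832018 = -21599714653/15832018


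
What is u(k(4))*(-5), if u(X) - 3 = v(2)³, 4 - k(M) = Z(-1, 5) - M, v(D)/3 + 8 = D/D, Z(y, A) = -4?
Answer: 46290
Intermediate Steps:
v(D) = -21 (v(D) = -24 + 3*(D/D) = -24 + 3*1 = -24 + 3 = -21)
k(M) = 8 + M (k(M) = 4 - (-4 - M) = 4 + (4 + M) = 8 + M)
u(X) = -9258 (u(X) = 3 + (-21)³ = 3 - 9261 = -9258)
u(k(4))*(-5) = -9258*(-5) = 46290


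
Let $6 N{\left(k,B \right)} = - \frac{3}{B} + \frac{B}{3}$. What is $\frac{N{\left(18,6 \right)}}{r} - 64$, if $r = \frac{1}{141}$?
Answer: $- \frac{115}{4} \approx -28.75$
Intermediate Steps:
$N{\left(k,B \right)} = - \frac{1}{2 B} + \frac{B}{18}$ ($N{\left(k,B \right)} = \frac{- \frac{3}{B} + \frac{B}{3}}{6} = - \frac{1}{2 B} + \frac{B}{18}$)
$r = \frac{1}{141} \approx 0.0070922$
$\frac{N{\left(18,6 \right)}}{r} - 64 = \frac{-9 + 6^{2}}{18 \cdot 6} \frac{1}{\frac{1}{141}} - 64 = \frac{1}{18} \cdot \frac{1}{6} \left(-9 + 36\right) 141 - 64 = \frac{1}{18} \cdot \frac{1}{6} \cdot 27 \cdot 141 - 64 = \frac{1}{4} \cdot 141 - 64 = \frac{141}{4} - 64 = - \frac{115}{4}$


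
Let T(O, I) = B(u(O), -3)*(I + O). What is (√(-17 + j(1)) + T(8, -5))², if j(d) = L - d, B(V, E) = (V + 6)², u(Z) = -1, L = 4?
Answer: (75 + I*√14)² ≈ 5611.0 + 561.25*I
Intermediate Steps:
B(V, E) = (6 + V)²
T(O, I) = 25*I + 25*O (T(O, I) = (6 - 1)²*(I + O) = 5²*(I + O) = 25*(I + O) = 25*I + 25*O)
j(d) = 4 - d
(√(-17 + j(1)) + T(8, -5))² = (√(-17 + (4 - 1*1)) + (25*(-5) + 25*8))² = (√(-17 + (4 - 1)) + (-125 + 200))² = (√(-17 + 3) + 75)² = (√(-14) + 75)² = (I*√14 + 75)² = (75 + I*√14)²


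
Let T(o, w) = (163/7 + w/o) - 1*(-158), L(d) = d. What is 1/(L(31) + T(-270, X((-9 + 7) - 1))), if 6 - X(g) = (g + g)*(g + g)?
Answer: 63/13381 ≈ 0.0047082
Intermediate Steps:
X(g) = 6 - 4*g**2 (X(g) = 6 - (g + g)*(g + g) = 6 - 2*g*2*g = 6 - 4*g**2)
T(o, w) = 1269/7 + w/o (T(o, w) = (163*(1/7) + w/o) + 158 = (163/7 + w/o) + 158 = 1269/7 + w/o)
1/(L(31) + T(-270, X((-9 + 7) - 1))) = 1/(31 + (1269/7 + (6 - 4*((-9 + 7) - 1)**2)/(-270))) = 1/(31 + (1269/7 + (6 - 4*(-2 - 1)**2)*(-1/270))) = 1/(31 + (1269/7 + (6 - 4*(-3)**2)*(-1/270))) = 1/(31 + (1269/7 + (6 - 4*9)*(-1/270))) = 1/(31 + (1269/7 + (6 - 36)*(-1/270))) = 1/(31 + (1269/7 - 30*(-1/270))) = 1/(31 + (1269/7 + 1/9)) = 1/(31 + 11428/63) = 1/(13381/63) = 63/13381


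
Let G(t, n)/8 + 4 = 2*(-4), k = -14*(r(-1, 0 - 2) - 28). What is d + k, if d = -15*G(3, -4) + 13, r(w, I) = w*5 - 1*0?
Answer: 1915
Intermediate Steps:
r(w, I) = 5*w (r(w, I) = 5*w + 0 = 5*w)
k = 462 (k = -14*(5*(-1) - 28) = -14*(-5 - 28) = -14*(-33) = 462)
G(t, n) = -96 (G(t, n) = -32 + 8*(2*(-4)) = -32 + 8*(-8) = -32 - 64 = -96)
d = 1453 (d = -15*(-96) + 13 = 1440 + 13 = 1453)
d + k = 1453 + 462 = 1915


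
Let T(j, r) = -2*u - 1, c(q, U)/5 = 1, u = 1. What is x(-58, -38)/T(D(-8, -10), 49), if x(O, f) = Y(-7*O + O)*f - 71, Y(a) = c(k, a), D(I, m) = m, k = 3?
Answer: 87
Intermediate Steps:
c(q, U) = 5 (c(q, U) = 5*1 = 5)
T(j, r) = -3 (T(j, r) = -2*1 - 1 = -2 - 1 = -3)
Y(a) = 5
x(O, f) = -71 + 5*f (x(O, f) = 5*f - 71 = -71 + 5*f)
x(-58, -38)/T(D(-8, -10), 49) = (-71 + 5*(-38))/(-3) = (-71 - 190)*(-1/3) = -261*(-1/3) = 87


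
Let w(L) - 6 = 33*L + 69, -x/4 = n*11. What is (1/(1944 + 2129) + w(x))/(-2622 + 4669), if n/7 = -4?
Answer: 165897364/8337431 ≈ 19.898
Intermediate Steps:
n = -28 (n = 7*(-4) = -28)
x = 1232 (x = -(-112)*11 = -4*(-308) = 1232)
w(L) = 75 + 33*L (w(L) = 6 + (33*L + 69) = 6 + (69 + 33*L) = 75 + 33*L)
(1/(1944 + 2129) + w(x))/(-2622 + 4669) = (1/(1944 + 2129) + (75 + 33*1232))/(-2622 + 4669) = (1/4073 + (75 + 40656))/2047 = (1/4073 + 40731)*(1/2047) = (165897364/4073)*(1/2047) = 165897364/8337431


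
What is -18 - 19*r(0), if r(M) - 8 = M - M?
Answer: -170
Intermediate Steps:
r(M) = 8 (r(M) = 8 + (M - M) = 8 + 0 = 8)
-18 - 19*r(0) = -18 - 19*8 = -18 - 152 = -170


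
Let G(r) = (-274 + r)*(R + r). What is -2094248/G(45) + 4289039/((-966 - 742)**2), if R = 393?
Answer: 3269836743625/146303706864 ≈ 22.350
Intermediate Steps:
G(r) = (-274 + r)*(393 + r)
-2094248/G(45) + 4289039/((-966 - 742)**2) = -2094248/(-107682 + 45**2 + 119*45) + 4289039/((-966 - 742)**2) = -2094248/(-107682 + 2025 + 5355) + 4289039/((-1708)**2) = -2094248/(-100302) + 4289039/2917264 = -2094248*(-1/100302) + 4289039*(1/2917264) = 1047124/50151 + 4289039/2917264 = 3269836743625/146303706864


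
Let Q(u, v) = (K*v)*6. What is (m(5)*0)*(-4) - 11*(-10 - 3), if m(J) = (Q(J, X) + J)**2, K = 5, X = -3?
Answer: 143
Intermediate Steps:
Q(u, v) = 30*v (Q(u, v) = (5*v)*6 = 30*v)
m(J) = (-90 + J)**2 (m(J) = (30*(-3) + J)**2 = (-90 + J)**2)
(m(5)*0)*(-4) - 11*(-10 - 3) = ((-90 + 5)**2*0)*(-4) - 11*(-10 - 3) = ((-85)**2*0)*(-4) - 11*(-13) = (7225*0)*(-4) - 1*(-143) = 0*(-4) + 143 = 0 + 143 = 143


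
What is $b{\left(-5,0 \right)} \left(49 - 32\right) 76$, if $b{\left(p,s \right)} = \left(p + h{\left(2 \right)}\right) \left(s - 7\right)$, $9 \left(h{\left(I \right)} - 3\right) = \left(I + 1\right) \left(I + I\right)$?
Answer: $\frac{18088}{3} \approx 6029.3$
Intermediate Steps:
$h{\left(I \right)} = 3 + \frac{2 I \left(1 + I\right)}{9}$ ($h{\left(I \right)} = 3 + \frac{\left(I + 1\right) \left(I + I\right)}{9} = 3 + \frac{\left(1 + I\right) 2 I}{9} = 3 + \frac{2 I \left(1 + I\right)}{9}$)
$b{\left(p,s \right)} = \left(-7 + s\right) \left(\frac{13}{3} + p\right)$ ($b{\left(p,s \right)} = \left(p + \left(3 + \frac{2}{9} \cdot 2 + \frac{2 \cdot 2^{2}}{9}\right)\right) \left(s - 7\right) = \left(p + \left(3 + \frac{4}{9} + \frac{2}{9} \cdot 4\right)\right) \left(-7 + s\right) = \left(p + \left(3 + \frac{4}{9} + \frac{8}{9}\right)\right) \left(-7 + s\right) = \left(p + \frac{13}{3}\right) \left(-7 + s\right) = \left(\frac{13}{3} + p\right) \left(-7 + s\right) = \left(-7 + s\right) \left(\frac{13}{3} + p\right)$)
$b{\left(-5,0 \right)} \left(49 - 32\right) 76 = \left(- \frac{91}{3} - -35 + \frac{13}{3} \cdot 0 - 0\right) \left(49 - 32\right) 76 = \left(- \frac{91}{3} + 35 + 0 + 0\right) 17 \cdot 76 = \frac{14}{3} \cdot 17 \cdot 76 = \frac{238}{3} \cdot 76 = \frac{18088}{3}$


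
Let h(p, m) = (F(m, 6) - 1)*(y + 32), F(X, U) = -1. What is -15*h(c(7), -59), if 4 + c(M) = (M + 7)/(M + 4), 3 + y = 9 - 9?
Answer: 870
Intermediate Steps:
y = -3 (y = -3 + (9 - 9) = -3 + 0 = -3)
c(M) = -4 + (7 + M)/(4 + M) (c(M) = -4 + (M + 7)/(M + 4) = -4 + (7 + M)/(4 + M))
h(p, m) = -58 (h(p, m) = (-1 - 1)*(-3 + 32) = -2*29 = -58)
-15*h(c(7), -59) = -15*(-58) = 870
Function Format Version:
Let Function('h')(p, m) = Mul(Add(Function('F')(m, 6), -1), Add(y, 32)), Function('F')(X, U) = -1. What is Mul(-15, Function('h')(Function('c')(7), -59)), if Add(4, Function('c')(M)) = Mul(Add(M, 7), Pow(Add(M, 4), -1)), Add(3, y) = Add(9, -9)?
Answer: 870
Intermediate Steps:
y = -3 (y = Add(-3, Add(9, -9)) = Add(-3, 0) = -3)
Function('c')(M) = Add(-4, Mul(Pow(Add(4, M), -1), Add(7, M))) (Function('c')(M) = Add(-4, Mul(Add(M, 7), Pow(Add(M, 4), -1))) = Add(-4, Mul(Add(7, M), Pow(Add(4, M), -1))) = Add(-4, Mul(Pow(Add(4, M), -1), Add(7, M))))
Function('h')(p, m) = -58 (Function('h')(p, m) = Mul(Add(-1, -1), Add(-3, 32)) = Mul(-2, 29) = -58)
Mul(-15, Function('h')(Function('c')(7), -59)) = Mul(-15, -58) = 870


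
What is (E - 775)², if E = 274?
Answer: 251001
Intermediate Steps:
(E - 775)² = (274 - 775)² = (-501)² = 251001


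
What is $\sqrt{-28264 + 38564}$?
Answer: $10 \sqrt{103} \approx 101.49$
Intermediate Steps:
$\sqrt{-28264 + 38564} = \sqrt{10300} = 10 \sqrt{103}$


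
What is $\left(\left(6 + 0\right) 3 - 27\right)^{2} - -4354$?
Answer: $4435$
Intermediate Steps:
$\left(\left(6 + 0\right) 3 - 27\right)^{2} - -4354 = \left(6 \cdot 3 - 27\right)^{2} + 4354 = \left(18 - 27\right)^{2} + 4354 = \left(-9\right)^{2} + 4354 = 81 + 4354 = 4435$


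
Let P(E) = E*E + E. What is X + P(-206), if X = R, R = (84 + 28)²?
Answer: 54774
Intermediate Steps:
P(E) = E + E² (P(E) = E² + E = E + E²)
R = 12544 (R = 112² = 12544)
X = 12544
X + P(-206) = 12544 - 206*(1 - 206) = 12544 - 206*(-205) = 12544 + 42230 = 54774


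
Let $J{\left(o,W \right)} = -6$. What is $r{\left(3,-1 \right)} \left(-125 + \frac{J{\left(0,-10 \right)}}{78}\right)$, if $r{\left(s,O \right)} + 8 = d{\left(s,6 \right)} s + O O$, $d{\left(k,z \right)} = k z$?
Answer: $- \frac{76422}{13} \approx -5878.6$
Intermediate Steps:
$r{\left(s,O \right)} = -8 + O^{2} + 6 s^{2}$ ($r{\left(s,O \right)} = -8 + \left(s 6 s + O O\right) = -8 + \left(6 s s + O^{2}\right) = -8 + \left(6 s^{2} + O^{2}\right) = -8 + \left(O^{2} + 6 s^{2}\right) = -8 + O^{2} + 6 s^{2}$)
$r{\left(3,-1 \right)} \left(-125 + \frac{J{\left(0,-10 \right)}}{78}\right) = \left(-8 + \left(-1\right)^{2} + 6 \cdot 3^{2}\right) \left(-125 - \frac{6}{78}\right) = \left(-8 + 1 + 6 \cdot 9\right) \left(-125 - \frac{1}{13}\right) = \left(-8 + 1 + 54\right) \left(-125 - \frac{1}{13}\right) = 47 \left(- \frac{1626}{13}\right) = - \frac{76422}{13}$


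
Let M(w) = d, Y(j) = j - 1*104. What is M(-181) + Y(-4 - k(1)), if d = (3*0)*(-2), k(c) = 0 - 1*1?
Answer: -107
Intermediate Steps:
k(c) = -1 (k(c) = 0 - 1 = -1)
Y(j) = -104 + j (Y(j) = j - 104 = -104 + j)
d = 0 (d = 0*(-2) = 0)
M(w) = 0
M(-181) + Y(-4 - k(1)) = 0 + (-104 + (-4 - 1*(-1))) = 0 + (-104 + (-4 + 1)) = 0 + (-104 - 3) = 0 - 107 = -107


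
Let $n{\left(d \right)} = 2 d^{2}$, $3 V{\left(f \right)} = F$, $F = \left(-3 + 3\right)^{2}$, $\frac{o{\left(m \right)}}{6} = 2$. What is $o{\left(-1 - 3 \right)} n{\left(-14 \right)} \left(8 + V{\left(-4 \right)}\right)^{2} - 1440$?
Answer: $299616$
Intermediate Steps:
$o{\left(m \right)} = 12$ ($o{\left(m \right)} = 6 \cdot 2 = 12$)
$F = 0$ ($F = 0^{2} = 0$)
$V{\left(f \right)} = 0$ ($V{\left(f \right)} = \frac{1}{3} \cdot 0 = 0$)
$o{\left(-1 - 3 \right)} n{\left(-14 \right)} \left(8 + V{\left(-4 \right)}\right)^{2} - 1440 = 12 \cdot 2 \left(-14\right)^{2} \left(8 + 0\right)^{2} - 1440 = 12 \cdot 2 \cdot 196 \cdot 8^{2} - 1440 = 12 \cdot 392 \cdot 64 - 1440 = 4704 \cdot 64 - 1440 = 301056 - 1440 = 299616$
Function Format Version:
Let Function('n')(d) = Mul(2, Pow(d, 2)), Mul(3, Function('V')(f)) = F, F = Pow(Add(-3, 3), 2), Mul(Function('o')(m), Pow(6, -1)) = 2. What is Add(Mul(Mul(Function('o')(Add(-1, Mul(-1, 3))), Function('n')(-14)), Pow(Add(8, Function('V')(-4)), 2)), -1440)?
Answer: 299616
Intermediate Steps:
Function('o')(m) = 12 (Function('o')(m) = Mul(6, 2) = 12)
F = 0 (F = Pow(0, 2) = 0)
Function('V')(f) = 0 (Function('V')(f) = Mul(Rational(1, 3), 0) = 0)
Add(Mul(Mul(Function('o')(Add(-1, Mul(-1, 3))), Function('n')(-14)), Pow(Add(8, Function('V')(-4)), 2)), -1440) = Add(Mul(Mul(12, Mul(2, Pow(-14, 2))), Pow(Add(8, 0), 2)), -1440) = Add(Mul(Mul(12, Mul(2, 196)), Pow(8, 2)), -1440) = Add(Mul(Mul(12, 392), 64), -1440) = Add(Mul(4704, 64), -1440) = Add(301056, -1440) = 299616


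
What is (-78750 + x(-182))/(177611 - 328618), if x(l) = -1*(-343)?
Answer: 78407/151007 ≈ 0.51923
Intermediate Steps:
x(l) = 343
(-78750 + x(-182))/(177611 - 328618) = (-78750 + 343)/(177611 - 328618) = -78407/(-151007) = -78407*(-1/151007) = 78407/151007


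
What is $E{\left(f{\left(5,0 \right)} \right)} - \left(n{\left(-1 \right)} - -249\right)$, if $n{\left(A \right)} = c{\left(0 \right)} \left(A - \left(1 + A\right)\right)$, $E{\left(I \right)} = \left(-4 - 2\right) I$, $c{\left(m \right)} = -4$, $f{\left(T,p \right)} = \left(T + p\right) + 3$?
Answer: $-301$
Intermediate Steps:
$f{\left(T,p \right)} = 3 + T + p$
$E{\left(I \right)} = - 6 I$
$n{\left(A \right)} = 4$ ($n{\left(A \right)} = - 4 \left(A - \left(1 + A\right)\right) = \left(-4\right) \left(-1\right) = 4$)
$E{\left(f{\left(5,0 \right)} \right)} - \left(n{\left(-1 \right)} - -249\right) = - 6 \left(3 + 5 + 0\right) - \left(4 - -249\right) = \left(-6\right) 8 - \left(4 + 249\right) = -48 - 253 = -301$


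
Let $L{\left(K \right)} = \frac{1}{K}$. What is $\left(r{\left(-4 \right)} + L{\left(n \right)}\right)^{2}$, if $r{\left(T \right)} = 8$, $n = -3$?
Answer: $\frac{529}{9} \approx 58.778$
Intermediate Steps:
$\left(r{\left(-4 \right)} + L{\left(n \right)}\right)^{2} = \left(8 + \frac{1}{-3}\right)^{2} = \left(8 - \frac{1}{3}\right)^{2} = \left(\frac{23}{3}\right)^{2} = \frac{529}{9}$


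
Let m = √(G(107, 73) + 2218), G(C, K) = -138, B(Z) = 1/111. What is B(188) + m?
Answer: 1/111 + 4*√130 ≈ 45.616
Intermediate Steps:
B(Z) = 1/111
m = 4*√130 (m = √(-138 + 2218) = √2080 = 4*√130 ≈ 45.607)
B(188) + m = 1/111 + 4*√130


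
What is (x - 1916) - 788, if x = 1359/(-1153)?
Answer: -3119071/1153 ≈ -2705.2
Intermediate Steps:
x = -1359/1153 (x = 1359*(-1/1153) = -1359/1153 ≈ -1.1787)
(x - 1916) - 788 = (-1359/1153 - 1916) - 788 = -2210507/1153 - 788 = -3119071/1153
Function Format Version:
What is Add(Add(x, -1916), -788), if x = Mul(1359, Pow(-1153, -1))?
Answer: Rational(-3119071, 1153) ≈ -2705.2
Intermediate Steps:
x = Rational(-1359, 1153) (x = Mul(1359, Rational(-1, 1153)) = Rational(-1359, 1153) ≈ -1.1787)
Add(Add(x, -1916), -788) = Add(Add(Rational(-1359, 1153), -1916), -788) = Add(Rational(-2210507, 1153), -788) = Rational(-3119071, 1153)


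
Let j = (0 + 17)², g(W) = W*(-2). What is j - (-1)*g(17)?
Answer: 255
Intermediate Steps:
g(W) = -2*W
j = 289 (j = 17² = 289)
j - (-1)*g(17) = 289 - (-1)*(-2*17) = 289 - (-1)*(-34) = 289 - 1*34 = 289 - 34 = 255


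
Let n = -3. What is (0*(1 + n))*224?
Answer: 0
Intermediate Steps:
(0*(1 + n))*224 = (0*(1 - 3))*224 = (0*(-2))*224 = 0*224 = 0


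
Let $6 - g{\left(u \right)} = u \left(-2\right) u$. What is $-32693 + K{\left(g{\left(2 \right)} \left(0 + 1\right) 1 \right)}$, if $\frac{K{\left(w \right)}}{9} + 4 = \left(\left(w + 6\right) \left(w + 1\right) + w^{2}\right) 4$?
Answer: $-14873$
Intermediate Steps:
$g{\left(u \right)} = 6 + 2 u^{2}$ ($g{\left(u \right)} = 6 - u \left(-2\right) u = 6 - - 2 u u = 6 - - 2 u^{2} = 6 + 2 u^{2}$)
$K{\left(w \right)} = -36 + 36 w^{2} + 36 \left(1 + w\right) \left(6 + w\right)$ ($K{\left(w \right)} = -36 + 9 \left(\left(w + 6\right) \left(w + 1\right) + w^{2}\right) 4 = -36 + 9 \left(\left(6 + w\right) \left(1 + w\right) + w^{2}\right) 4 = -36 + 9 \left(\left(1 + w\right) \left(6 + w\right) + w^{2}\right) 4 = -36 + 9 \left(w^{2} + \left(1 + w\right) \left(6 + w\right)\right) 4 = -36 + 9 \left(4 w^{2} + 4 \left(1 + w\right) \left(6 + w\right)\right) = -36 + \left(36 w^{2} + 36 \left(1 + w\right) \left(6 + w\right)\right) = -36 + 36 w^{2} + 36 \left(1 + w\right) \left(6 + w\right)$)
$-32693 + K{\left(g{\left(2 \right)} \left(0 + 1\right) 1 \right)} = -32693 + \left(180 + 72 \left(\left(6 + 2 \cdot 2^{2}\right) \left(0 + 1\right) 1\right)^{2} + 252 \left(6 + 2 \cdot 2^{2}\right) \left(0 + 1\right) 1\right) = -32693 + \left(180 + 72 \left(\left(6 + 2 \cdot 4\right) 1 \cdot 1\right)^{2} + 252 \left(6 + 2 \cdot 4\right) 1 \cdot 1\right) = -32693 + \left(180 + 72 \left(\left(6 + 8\right) 1\right)^{2} + 252 \left(6 + 8\right) 1\right) = -32693 + \left(180 + 72 \left(14 \cdot 1\right)^{2} + 252 \cdot 14 \cdot 1\right) = -32693 + \left(180 + 72 \cdot 14^{2} + 252 \cdot 14\right) = -32693 + \left(180 + 72 \cdot 196 + 3528\right) = -32693 + \left(180 + 14112 + 3528\right) = -32693 + 17820 = -14873$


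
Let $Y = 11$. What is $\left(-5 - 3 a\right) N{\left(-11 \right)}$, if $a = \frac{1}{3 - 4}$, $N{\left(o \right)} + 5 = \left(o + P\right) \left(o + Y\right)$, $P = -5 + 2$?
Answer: $10$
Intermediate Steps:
$P = -3$
$N{\left(o \right)} = -5 + \left(-3 + o\right) \left(11 + o\right)$ ($N{\left(o \right)} = -5 + \left(o - 3\right) \left(o + 11\right) = -5 + \left(-3 + o\right) \left(11 + o\right)$)
$a = -1$ ($a = \frac{1}{-1} = -1$)
$\left(-5 - 3 a\right) N{\left(-11 \right)} = \left(-5 - -3\right) \left(-38 + \left(-11\right)^{2} + 8 \left(-11\right)\right) = \left(-5 + 3\right) \left(-38 + 121 - 88\right) = \left(-2\right) \left(-5\right) = 10$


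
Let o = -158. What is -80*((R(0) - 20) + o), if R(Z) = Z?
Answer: 14240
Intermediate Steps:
-80*((R(0) - 20) + o) = -80*((0 - 20) - 158) = -80*(-20 - 158) = -80*(-178) = 14240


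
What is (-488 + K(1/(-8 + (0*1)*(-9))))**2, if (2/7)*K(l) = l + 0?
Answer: 61074225/256 ≈ 2.3857e+5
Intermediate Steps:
K(l) = 7*l/2 (K(l) = 7*(l + 0)/2 = 7*l/2)
(-488 + K(1/(-8 + (0*1)*(-9))))**2 = (-488 + 7/(2*(-8 + (0*1)*(-9))))**2 = (-488 + 7/(2*(-8 + 0*(-9))))**2 = (-488 + 7/(2*(-8 + 0)))**2 = (-488 + (7/2)/(-8))**2 = (-488 + (7/2)*(-1/8))**2 = (-488 - 7/16)**2 = (-7815/16)**2 = 61074225/256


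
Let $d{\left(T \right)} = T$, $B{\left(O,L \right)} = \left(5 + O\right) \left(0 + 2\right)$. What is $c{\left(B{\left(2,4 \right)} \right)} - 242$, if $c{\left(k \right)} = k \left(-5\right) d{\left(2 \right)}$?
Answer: $-382$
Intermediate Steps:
$B{\left(O,L \right)} = 10 + 2 O$ ($B{\left(O,L \right)} = \left(5 + O\right) 2 = 10 + 2 O$)
$c{\left(k \right)} = - 10 k$ ($c{\left(k \right)} = k \left(-5\right) 2 = - 5 k 2 = - 10 k$)
$c{\left(B{\left(2,4 \right)} \right)} - 242 = - 10 \left(10 + 2 \cdot 2\right) - 242 = - 10 \left(10 + 4\right) - 242 = \left(-10\right) 14 - 242 = -140 - 242 = -382$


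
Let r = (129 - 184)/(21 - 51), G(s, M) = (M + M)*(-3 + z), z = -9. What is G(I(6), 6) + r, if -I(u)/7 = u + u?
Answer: -853/6 ≈ -142.17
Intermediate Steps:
I(u) = -14*u (I(u) = -7*(u + u) = -14*u)
G(s, M) = -24*M (G(s, M) = (M + M)*(-3 - 9) = (2*M)*(-12) = -24*M)
r = 11/6 (r = -55/(-30) = -55*(-1/30) = 11/6 ≈ 1.8333)
G(I(6), 6) + r = -24*6 + 11/6 = -144 + 11/6 = -853/6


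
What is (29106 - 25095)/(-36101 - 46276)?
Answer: -1337/27459 ≈ -0.048691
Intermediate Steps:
(29106 - 25095)/(-36101 - 46276) = 4011/(-82377) = 4011*(-1/82377) = -1337/27459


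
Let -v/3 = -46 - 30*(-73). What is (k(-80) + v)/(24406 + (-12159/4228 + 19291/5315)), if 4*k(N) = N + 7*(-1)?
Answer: -6906071825/26117341723 ≈ -0.26442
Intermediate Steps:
v = -6432 (v = -3*(-46 - 30*(-73)) = -3*(-46 + 2190) = -3*2144 = -6432)
k(N) = -7/4 + N/4 (k(N) = (N + 7*(-1))/4 = (N - 7)/4 = (-7 + N)/4 = -7/4 + N/4)
(k(-80) + v)/(24406 + (-12159/4228 + 19291/5315)) = ((-7/4 + (1/4)*(-80)) - 6432)/(24406 + (-12159/4228 + 19291/5315)) = ((-7/4 - 20) - 6432)/(24406 + (-12159*1/4228 + 19291*(1/5315))) = (-87/4 - 6432)/(24406 + (-1737/604 + 19291/5315)) = -25815/(4*(24406 + 2419609/3210260)) = -25815/(4*78352025169/3210260) = -25815/4*3210260/78352025169 = -6906071825/26117341723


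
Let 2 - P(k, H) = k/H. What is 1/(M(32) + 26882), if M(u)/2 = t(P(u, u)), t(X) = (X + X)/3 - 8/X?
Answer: 3/80602 ≈ 3.7220e-5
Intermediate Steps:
P(k, H) = 2 - k/H
t(X) = -8/X + 2*X/3 (t(X) = (2*X)*(⅓) - 8/X = 2*X/3 - 8/X = -8/X + 2*X/3)
M(u) = -44/3 (M(u) = 2*(-8/(2 - u/u) + 2*(2 - u/u)/3) = 2*(-8/(2 - 1) + 2*(2 - 1)/3) = 2*(-8/1 + (⅔)*1) = 2*(-8*1 + ⅔) = 2*(-8 + ⅔) = 2*(-22/3) = -44/3)
1/(M(32) + 26882) = 1/(-44/3 + 26882) = 1/(80602/3) = 3/80602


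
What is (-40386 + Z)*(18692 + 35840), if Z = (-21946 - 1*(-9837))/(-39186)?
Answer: -43149908829742/19593 ≈ -2.2023e+9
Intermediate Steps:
Z = 12109/39186 (Z = (-21946 + 9837)*(-1/39186) = -12109*(-1/39186) = 12109/39186 ≈ 0.30901)
(-40386 + Z)*(18692 + 35840) = (-40386 + 12109/39186)*(18692 + 35840) = -1582553687/39186*54532 = -43149908829742/19593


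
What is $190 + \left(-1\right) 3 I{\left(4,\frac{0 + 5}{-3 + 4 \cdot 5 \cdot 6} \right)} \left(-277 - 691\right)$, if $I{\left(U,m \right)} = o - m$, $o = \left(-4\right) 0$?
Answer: $\frac{2570}{39} \approx 65.897$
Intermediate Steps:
$o = 0$
$I{\left(U,m \right)} = - m$ ($I{\left(U,m \right)} = 0 - m = - m$)
$190 + \left(-1\right) 3 I{\left(4,\frac{0 + 5}{-3 + 4 \cdot 5 \cdot 6} \right)} \left(-277 - 691\right) = 190 + \left(-1\right) 3 \left(- \frac{0 + 5}{-3 + 4 \cdot 5 \cdot 6}\right) \left(-277 - 691\right) = 190 + - 3 \left(- \frac{5}{-3 + 20 \cdot 6}\right) \left(-277 - 691\right) = 190 + - 3 \left(- \frac{5}{-3 + 120}\right) \left(-968\right) = 190 + - 3 \left(- \frac{5}{117}\right) \left(-968\right) = 190 + - 3 \left(\left(-1\right) \frac{5}{117}\right) \left(-968\right) = 190 + \left(-3\right) \left(- \frac{5}{117}\right) \left(-968\right) = 190 + \frac{5}{39} \left(-968\right) = 190 - \frac{4840}{39} = \frac{2570}{39}$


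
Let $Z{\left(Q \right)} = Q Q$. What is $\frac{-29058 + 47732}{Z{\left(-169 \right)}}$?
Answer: $\frac{18674}{28561} \approx 0.65383$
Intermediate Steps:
$Z{\left(Q \right)} = Q^{2}$
$\frac{-29058 + 47732}{Z{\left(-169 \right)}} = \frac{-29058 + 47732}{\left(-169\right)^{2}} = \frac{18674}{28561}$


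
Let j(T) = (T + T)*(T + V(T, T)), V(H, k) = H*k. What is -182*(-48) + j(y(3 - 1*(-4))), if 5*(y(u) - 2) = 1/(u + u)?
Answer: 1502418891/171500 ≈ 8760.5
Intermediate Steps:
y(u) = 2 + 1/(10*u) (y(u) = 2 + 1/(5*(u + u)) = 2 + 1/(5*((2*u))) = 2 + (1/(2*u))/5 = 2 + 1/(10*u))
j(T) = 2*T*(T + T**2) (j(T) = (T + T)*(T + T*T) = (2*T)*(T + T**2) = 2*T*(T + T**2))
-182*(-48) + j(y(3 - 1*(-4))) = -182*(-48) + 2*(2 + 1/(10*(3 - 1*(-4))))**2*(1 + (2 + 1/(10*(3 - 1*(-4))))) = 8736 + 2*(2 + 1/(10*(3 + 4)))**2*(1 + (2 + 1/(10*(3 + 4)))) = 8736 + 2*(2 + (1/10)/7)**2*(1 + (2 + (1/10)/7)) = 8736 + 2*(2 + (1/10)*(1/7))**2*(1 + (2 + (1/10)*(1/7))) = 8736 + 2*(2 + 1/70)**2*(1 + (2 + 1/70)) = 8736 + 2*(141/70)**2*(1 + 141/70) = 8736 + 2*(19881/4900)*(211/70) = 8736 + 4194891/171500 = 1502418891/171500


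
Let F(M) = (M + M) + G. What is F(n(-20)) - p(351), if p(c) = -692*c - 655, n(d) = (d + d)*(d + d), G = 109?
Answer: 246856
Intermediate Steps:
n(d) = 4*d**2 (n(d) = (2*d)*(2*d) = 4*d**2)
p(c) = -655 - 692*c
F(M) = 109 + 2*M (F(M) = (M + M) + 109 = 2*M + 109 = 109 + 2*M)
F(n(-20)) - p(351) = (109 + 2*(4*(-20)**2)) - (-655 - 692*351) = (109 + 2*(4*400)) - (-655 - 242892) = (109 + 2*1600) - 1*(-243547) = (109 + 3200) + 243547 = 3309 + 243547 = 246856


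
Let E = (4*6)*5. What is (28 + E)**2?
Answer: 21904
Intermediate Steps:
E = 120 (E = 24*5 = 120)
(28 + E)**2 = (28 + 120)**2 = 148**2 = 21904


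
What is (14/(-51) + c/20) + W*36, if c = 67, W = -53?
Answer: -1943023/1020 ≈ -1904.9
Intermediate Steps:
(14/(-51) + c/20) + W*36 = (14/(-51) + 67/20) - 53*36 = (14*(-1/51) + 67*(1/20)) - 1908 = (-14/51 + 67/20) - 1908 = 3137/1020 - 1908 = -1943023/1020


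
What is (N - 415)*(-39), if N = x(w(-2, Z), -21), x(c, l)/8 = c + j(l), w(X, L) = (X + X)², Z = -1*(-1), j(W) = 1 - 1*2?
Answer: 11505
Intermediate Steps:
j(W) = -1 (j(W) = 1 - 2 = -1)
Z = 1
w(X, L) = 4*X² (w(X, L) = (2*X)² = 4*X²)
x(c, l) = -8 + 8*c (x(c, l) = 8*(c - 1) = 8*(-1 + c) = -8 + 8*c)
N = 120 (N = -8 + 8*(4*(-2)²) = -8 + 8*(4*4) = -8 + 8*16 = -8 + 128 = 120)
(N - 415)*(-39) = (120 - 415)*(-39) = -295*(-39) = 11505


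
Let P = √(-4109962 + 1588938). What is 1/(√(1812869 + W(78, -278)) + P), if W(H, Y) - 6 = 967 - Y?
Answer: 1/(2*(√453530 + 4*I*√39391)) ≈ 0.00031069 - 0.00036626*I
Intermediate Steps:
W(H, Y) = 973 - Y (W(H, Y) = 6 + (967 - Y) = 973 - Y)
P = 8*I*√39391 (P = √(-2521024) = 8*I*√39391 ≈ 1587.8*I)
1/(√(1812869 + W(78, -278)) + P) = 1/(√(1812869 + (973 - 1*(-278))) + 8*I*√39391) = 1/(√(1812869 + (973 + 278)) + 8*I*√39391) = 1/(√(1812869 + 1251) + 8*I*√39391) = 1/(√1814120 + 8*I*√39391) = 1/(2*√453530 + 8*I*√39391)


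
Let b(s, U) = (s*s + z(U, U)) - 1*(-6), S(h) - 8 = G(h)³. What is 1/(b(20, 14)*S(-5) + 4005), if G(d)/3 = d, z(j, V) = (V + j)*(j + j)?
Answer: -1/4002725 ≈ -2.4983e-7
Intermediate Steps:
z(j, V) = 2*j*(V + j) (z(j, V) = (V + j)*(2*j) = 2*j*(V + j))
G(d) = 3*d
S(h) = 8 + 27*h³ (S(h) = 8 + (3*h)³ = 8 + 27*h³)
b(s, U) = 6 + s² + 4*U² (b(s, U) = (s*s + 2*U*(U + U)) - 1*(-6) = (s² + 2*U*(2*U)) + 6 = (s² + 4*U²) + 6 = 6 + s² + 4*U²)
1/(b(20, 14)*S(-5) + 4005) = 1/((6 + 20² + 4*14²)*(8 + 27*(-5)³) + 4005) = 1/((6 + 400 + 4*196)*(8 + 27*(-125)) + 4005) = 1/((6 + 400 + 784)*(8 - 3375) + 4005) = 1/(1190*(-3367) + 4005) = 1/(-4006730 + 4005) = 1/(-4002725) = -1/4002725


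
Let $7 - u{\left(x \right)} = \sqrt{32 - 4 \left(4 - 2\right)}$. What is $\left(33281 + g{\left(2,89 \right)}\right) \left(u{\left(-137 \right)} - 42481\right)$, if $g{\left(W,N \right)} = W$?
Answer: $-1413662142 - 66566 \sqrt{6} \approx -1.4138 \cdot 10^{9}$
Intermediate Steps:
$u{\left(x \right)} = 7 - 2 \sqrt{6}$ ($u{\left(x \right)} = 7 - \sqrt{32 - 4 \left(4 - 2\right)} = 7 - \sqrt{32 - 8} = 7 - \sqrt{24} = 7 - 2 \sqrt{6}$)
$\left(33281 + g{\left(2,89 \right)}\right) \left(u{\left(-137 \right)} - 42481\right) = \left(33281 + 2\right) \left(\left(7 - 2 \sqrt{6}\right) - 42481\right) = 33283 \left(-42474 - 2 \sqrt{6}\right) = -1413662142 - 66566 \sqrt{6}$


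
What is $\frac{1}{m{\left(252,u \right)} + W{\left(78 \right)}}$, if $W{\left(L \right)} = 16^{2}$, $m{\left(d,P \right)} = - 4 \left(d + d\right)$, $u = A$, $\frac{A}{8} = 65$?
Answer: $- \frac{1}{1760} \approx -0.00056818$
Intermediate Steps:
$A = 520$ ($A = 8 \cdot 65 = 520$)
$u = 520$
$m{\left(d,P \right)} = - 8 d$ ($m{\left(d,P \right)} = - 4 \cdot 2 d = - 8 d$)
$W{\left(L \right)} = 256$
$\frac{1}{m{\left(252,u \right)} + W{\left(78 \right)}} = \frac{1}{\left(-8\right) 252 + 256} = \frac{1}{-2016 + 256} = \frac{1}{-1760} = - \frac{1}{1760}$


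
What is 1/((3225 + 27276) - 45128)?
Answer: -1/14627 ≈ -6.8367e-5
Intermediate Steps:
1/((3225 + 27276) - 45128) = 1/(30501 - 45128) = 1/(-14627) = -1/14627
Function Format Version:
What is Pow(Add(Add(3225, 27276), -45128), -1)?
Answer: Rational(-1, 14627) ≈ -6.8367e-5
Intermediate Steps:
Pow(Add(Add(3225, 27276), -45128), -1) = Pow(Add(30501, -45128), -1) = Pow(-14627, -1) = Rational(-1, 14627)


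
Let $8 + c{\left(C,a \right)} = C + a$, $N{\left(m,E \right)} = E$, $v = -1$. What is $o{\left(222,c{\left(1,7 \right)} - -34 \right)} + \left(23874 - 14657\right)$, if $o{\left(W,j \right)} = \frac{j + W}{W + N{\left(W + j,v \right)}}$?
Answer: $\frac{2037213}{221} \approx 9218.2$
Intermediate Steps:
$c{\left(C,a \right)} = -8 + C + a$ ($c{\left(C,a \right)} = -8 + \left(C + a\right) = -8 + C + a$)
$o{\left(W,j \right)} = \frac{W + j}{-1 + W}$ ($o{\left(W,j \right)} = \frac{j + W}{W - 1} = \frac{W + j}{-1 + W}$)
$o{\left(222,c{\left(1,7 \right)} - -34 \right)} + \left(23874 - 14657\right) = \frac{222 + \left(\left(-8 + 1 + 7\right) - -34\right)}{-1 + 222} + \left(23874 - 14657\right) = \frac{222 + \left(0 + 34\right)}{221} + \left(23874 - 14657\right) = \frac{222 + 34}{221} + 9217 = \frac{1}{221} \cdot 256 + 9217 = \frac{256}{221} + 9217 = \frac{2037213}{221}$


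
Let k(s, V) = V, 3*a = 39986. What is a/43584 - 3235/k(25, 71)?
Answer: -210071857/4641696 ≈ -45.258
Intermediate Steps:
a = 39986/3 (a = (1/3)*39986 = 39986/3 ≈ 13329.)
a/43584 - 3235/k(25, 71) = (39986/3)/43584 - 3235/71 = (39986/3)*(1/43584) - 3235*1/71 = 19993/65376 - 3235/71 = -210071857/4641696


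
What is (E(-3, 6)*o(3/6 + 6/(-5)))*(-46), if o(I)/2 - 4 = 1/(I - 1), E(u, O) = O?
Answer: -32016/17 ≈ -1883.3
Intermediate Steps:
o(I) = 8 + 2/(-1 + I) (o(I) = 8 + 2/(I - 1) = 8 + 2/(-1 + I))
(E(-3, 6)*o(3/6 + 6/(-5)))*(-46) = (6*(2*(-3 + 4*(3/6 + 6/(-5)))/(-1 + (3/6 + 6/(-5)))))*(-46) = (6*(2*(-3 + 4*(3*(⅙) + 6*(-⅕)))/(-1 + (3*(⅙) + 6*(-⅕)))))*(-46) = (6*(2*(-3 + 4*(½ - 6/5))/(-1 + (½ - 6/5))))*(-46) = (6*(2*(-3 + 4*(-7/10))/(-1 - 7/10)))*(-46) = (6*(2*(-3 - 14/5)/(-17/10)))*(-46) = (6*(2*(-10/17)*(-29/5)))*(-46) = (6*(116/17))*(-46) = (696/17)*(-46) = -32016/17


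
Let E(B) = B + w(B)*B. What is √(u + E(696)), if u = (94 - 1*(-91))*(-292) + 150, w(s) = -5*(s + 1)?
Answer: I*√2478734 ≈ 1574.4*I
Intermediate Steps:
w(s) = -5 - 5*s (w(s) = -5*(1 + s) = -5 - 5*s)
u = -53870 (u = (94 + 91)*(-292) + 150 = 185*(-292) + 150 = -54020 + 150 = -53870)
E(B) = B + B*(-5 - 5*B) (E(B) = B + (-5 - 5*B)*B = B + B*(-5 - 5*B))
√(u + E(696)) = √(-53870 - 1*696*(4 + 5*696)) = √(-53870 - 1*696*(4 + 3480)) = √(-53870 - 1*696*3484) = √(-53870 - 2424864) = √(-2478734) = I*√2478734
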